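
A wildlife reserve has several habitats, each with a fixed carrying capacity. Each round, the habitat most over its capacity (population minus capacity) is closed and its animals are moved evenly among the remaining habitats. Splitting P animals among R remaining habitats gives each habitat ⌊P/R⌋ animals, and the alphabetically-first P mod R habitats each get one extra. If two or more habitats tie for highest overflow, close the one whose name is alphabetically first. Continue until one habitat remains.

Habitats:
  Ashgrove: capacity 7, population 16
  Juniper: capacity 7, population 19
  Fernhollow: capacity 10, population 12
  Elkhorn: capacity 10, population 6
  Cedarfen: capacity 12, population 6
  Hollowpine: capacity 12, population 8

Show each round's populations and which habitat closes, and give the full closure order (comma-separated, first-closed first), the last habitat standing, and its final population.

Round 1: Ashgrove=16 Cedarfen=6 Elkhorn=6 Fernhollow=12 Hollowpine=8 Juniper=19 → close Juniper (overflow 12)
  19÷5 = 3 each, +1 to first 4
Round 2: Ashgrove=20 Cedarfen=10 Elkhorn=10 Fernhollow=16 Hollowpine=11 → close Ashgrove (overflow 13)
  20÷4 = 5 each, +1 to first 0
Round 3: Cedarfen=15 Elkhorn=15 Fernhollow=21 Hollowpine=16 → close Fernhollow (overflow 11)
  21÷3 = 7 each, +1 to first 0
Round 4: Cedarfen=22 Elkhorn=22 Hollowpine=23 → close Elkhorn (overflow 12)
  22÷2 = 11 each, +1 to first 0
Round 5: Cedarfen=33 Hollowpine=34 → close Hollowpine (overflow 22)
  34÷1 = 34 each, +1 to first 0

Closure order: Juniper, Ashgrove, Fernhollow, Elkhorn, Hollowpine
Last habitat: Cedarfen with 67 animals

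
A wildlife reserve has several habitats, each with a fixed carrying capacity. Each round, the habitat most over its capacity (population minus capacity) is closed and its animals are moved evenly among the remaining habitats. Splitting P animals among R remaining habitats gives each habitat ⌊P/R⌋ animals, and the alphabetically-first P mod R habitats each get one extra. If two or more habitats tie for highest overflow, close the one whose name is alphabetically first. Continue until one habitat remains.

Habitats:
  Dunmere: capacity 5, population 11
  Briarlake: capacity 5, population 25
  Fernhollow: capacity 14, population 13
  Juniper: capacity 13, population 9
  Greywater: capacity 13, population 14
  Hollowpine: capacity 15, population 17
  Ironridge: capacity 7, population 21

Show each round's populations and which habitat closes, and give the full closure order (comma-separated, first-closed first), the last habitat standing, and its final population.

Closure order: Briarlake, Ironridge, Dunmere, Hollowpine, Fernhollow, Greywater
Last habitat: Juniper with 110 animals

Round 1: Briarlake=25 Dunmere=11 Fernhollow=13 Greywater=14 Hollowpine=17 Ironridge=21 Juniper=9 → close Briarlake (overflow 20)
  25÷6 = 4 each, +1 to first 1
Round 2: Dunmere=16 Fernhollow=17 Greywater=18 Hollowpine=21 Ironridge=25 Juniper=13 → close Ironridge (overflow 18)
  25÷5 = 5 each, +1 to first 0
Round 3: Dunmere=21 Fernhollow=22 Greywater=23 Hollowpine=26 Juniper=18 → close Dunmere (overflow 16)
  21÷4 = 5 each, +1 to first 1
Round 4: Fernhollow=28 Greywater=28 Hollowpine=31 Juniper=23 → close Hollowpine (overflow 16)
  31÷3 = 10 each, +1 to first 1
Round 5: Fernhollow=39 Greywater=38 Juniper=33 → close Fernhollow (overflow 25)
  39÷2 = 19 each, +1 to first 1
Round 6: Greywater=58 Juniper=52 → close Greywater (overflow 45)
  58÷1 = 58 each, +1 to first 0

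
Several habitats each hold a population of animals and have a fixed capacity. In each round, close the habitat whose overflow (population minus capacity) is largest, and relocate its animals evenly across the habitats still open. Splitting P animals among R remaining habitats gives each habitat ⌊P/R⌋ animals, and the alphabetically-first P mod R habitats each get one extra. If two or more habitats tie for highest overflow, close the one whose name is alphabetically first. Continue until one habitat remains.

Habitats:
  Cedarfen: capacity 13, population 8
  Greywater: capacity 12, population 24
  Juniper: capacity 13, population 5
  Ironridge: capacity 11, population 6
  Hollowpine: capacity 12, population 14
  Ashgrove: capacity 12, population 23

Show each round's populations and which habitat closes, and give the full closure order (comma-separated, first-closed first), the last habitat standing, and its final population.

Round 1: Ashgrove=23 Cedarfen=8 Greywater=24 Hollowpine=14 Ironridge=6 Juniper=5 → close Greywater (overflow 12)
  24÷5 = 4 each, +1 to first 4
Round 2: Ashgrove=28 Cedarfen=13 Hollowpine=19 Ironridge=11 Juniper=9 → close Ashgrove (overflow 16)
  28÷4 = 7 each, +1 to first 0
Round 3: Cedarfen=20 Hollowpine=26 Ironridge=18 Juniper=16 → close Hollowpine (overflow 14)
  26÷3 = 8 each, +1 to first 2
Round 4: Cedarfen=29 Ironridge=27 Juniper=24 → close Cedarfen (overflow 16)
  29÷2 = 14 each, +1 to first 1
Round 5: Ironridge=42 Juniper=38 → close Ironridge (overflow 31)
  42÷1 = 42 each, +1 to first 0

Closure order: Greywater, Ashgrove, Hollowpine, Cedarfen, Ironridge
Last habitat: Juniper with 80 animals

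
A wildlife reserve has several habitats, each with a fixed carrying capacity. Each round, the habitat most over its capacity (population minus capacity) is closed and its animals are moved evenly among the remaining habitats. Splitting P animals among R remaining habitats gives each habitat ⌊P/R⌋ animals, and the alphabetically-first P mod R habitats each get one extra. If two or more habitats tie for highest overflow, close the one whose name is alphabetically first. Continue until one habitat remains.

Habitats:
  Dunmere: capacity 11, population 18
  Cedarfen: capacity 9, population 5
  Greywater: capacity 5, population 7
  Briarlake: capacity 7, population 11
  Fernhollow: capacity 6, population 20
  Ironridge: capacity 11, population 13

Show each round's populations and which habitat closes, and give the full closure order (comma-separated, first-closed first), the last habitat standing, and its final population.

Closure order: Fernhollow, Dunmere, Briarlake, Greywater, Ironridge
Last habitat: Cedarfen with 74 animals

Round 1: Briarlake=11 Cedarfen=5 Dunmere=18 Fernhollow=20 Greywater=7 Ironridge=13 → close Fernhollow (overflow 14)
  20÷5 = 4 each, +1 to first 0
Round 2: Briarlake=15 Cedarfen=9 Dunmere=22 Greywater=11 Ironridge=17 → close Dunmere (overflow 11)
  22÷4 = 5 each, +1 to first 2
Round 3: Briarlake=21 Cedarfen=15 Greywater=16 Ironridge=22 → close Briarlake (overflow 14)
  21÷3 = 7 each, +1 to first 0
Round 4: Cedarfen=22 Greywater=23 Ironridge=29 → close Greywater (overflow 18)
  23÷2 = 11 each, +1 to first 1
Round 5: Cedarfen=34 Ironridge=40 → close Ironridge (overflow 29)
  40÷1 = 40 each, +1 to first 0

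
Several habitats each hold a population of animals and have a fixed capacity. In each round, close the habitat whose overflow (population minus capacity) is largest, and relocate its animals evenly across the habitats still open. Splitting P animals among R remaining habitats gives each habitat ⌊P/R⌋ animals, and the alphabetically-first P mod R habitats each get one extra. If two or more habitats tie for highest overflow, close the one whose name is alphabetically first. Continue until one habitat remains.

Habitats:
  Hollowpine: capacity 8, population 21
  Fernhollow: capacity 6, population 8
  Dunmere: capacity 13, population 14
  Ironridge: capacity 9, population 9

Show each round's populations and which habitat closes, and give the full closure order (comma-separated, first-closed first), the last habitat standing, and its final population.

Round 1: Dunmere=14 Fernhollow=8 Hollowpine=21 Ironridge=9 → close Hollowpine (overflow 13)
  21÷3 = 7 each, +1 to first 0
Round 2: Dunmere=21 Fernhollow=15 Ironridge=16 → close Fernhollow (overflow 9)
  15÷2 = 7 each, +1 to first 1
Round 3: Dunmere=29 Ironridge=23 → close Dunmere (overflow 16)
  29÷1 = 29 each, +1 to first 0

Closure order: Hollowpine, Fernhollow, Dunmere
Last habitat: Ironridge with 52 animals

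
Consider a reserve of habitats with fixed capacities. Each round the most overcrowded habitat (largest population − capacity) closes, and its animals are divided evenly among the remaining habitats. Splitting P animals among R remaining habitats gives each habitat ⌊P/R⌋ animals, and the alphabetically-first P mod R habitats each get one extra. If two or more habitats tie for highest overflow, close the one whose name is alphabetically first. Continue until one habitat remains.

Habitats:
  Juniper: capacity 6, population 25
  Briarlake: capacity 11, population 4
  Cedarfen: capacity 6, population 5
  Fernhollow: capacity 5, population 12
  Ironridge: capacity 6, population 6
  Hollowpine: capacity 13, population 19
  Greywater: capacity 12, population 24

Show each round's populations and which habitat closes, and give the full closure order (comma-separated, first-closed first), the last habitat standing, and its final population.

Closure order: Juniper, Greywater, Fernhollow, Hollowpine, Cedarfen, Ironridge
Last habitat: Briarlake with 95 animals

Round 1: Briarlake=4 Cedarfen=5 Fernhollow=12 Greywater=24 Hollowpine=19 Ironridge=6 Juniper=25 → close Juniper (overflow 19)
  25÷6 = 4 each, +1 to first 1
Round 2: Briarlake=9 Cedarfen=9 Fernhollow=16 Greywater=28 Hollowpine=23 Ironridge=10 → close Greywater (overflow 16)
  28÷5 = 5 each, +1 to first 3
Round 3: Briarlake=15 Cedarfen=15 Fernhollow=22 Hollowpine=28 Ironridge=15 → close Fernhollow (overflow 17)
  22÷4 = 5 each, +1 to first 2
Round 4: Briarlake=21 Cedarfen=21 Hollowpine=33 Ironridge=20 → close Hollowpine (overflow 20)
  33÷3 = 11 each, +1 to first 0
Round 5: Briarlake=32 Cedarfen=32 Ironridge=31 → close Cedarfen (overflow 26)
  32÷2 = 16 each, +1 to first 0
Round 6: Briarlake=48 Ironridge=47 → close Ironridge (overflow 41)
  47÷1 = 47 each, +1 to first 0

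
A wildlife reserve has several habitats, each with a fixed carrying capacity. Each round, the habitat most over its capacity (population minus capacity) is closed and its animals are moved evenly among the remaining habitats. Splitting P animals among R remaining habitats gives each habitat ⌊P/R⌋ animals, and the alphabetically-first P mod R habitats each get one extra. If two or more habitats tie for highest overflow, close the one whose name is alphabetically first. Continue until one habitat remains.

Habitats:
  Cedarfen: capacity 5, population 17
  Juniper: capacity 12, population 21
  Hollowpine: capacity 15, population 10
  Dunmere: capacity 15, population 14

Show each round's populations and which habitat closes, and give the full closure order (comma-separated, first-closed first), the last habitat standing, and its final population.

Round 1: Cedarfen=17 Dunmere=14 Hollowpine=10 Juniper=21 → close Cedarfen (overflow 12)
  17÷3 = 5 each, +1 to first 2
Round 2: Dunmere=20 Hollowpine=16 Juniper=26 → close Juniper (overflow 14)
  26÷2 = 13 each, +1 to first 0
Round 3: Dunmere=33 Hollowpine=29 → close Dunmere (overflow 18)
  33÷1 = 33 each, +1 to first 0

Closure order: Cedarfen, Juniper, Dunmere
Last habitat: Hollowpine with 62 animals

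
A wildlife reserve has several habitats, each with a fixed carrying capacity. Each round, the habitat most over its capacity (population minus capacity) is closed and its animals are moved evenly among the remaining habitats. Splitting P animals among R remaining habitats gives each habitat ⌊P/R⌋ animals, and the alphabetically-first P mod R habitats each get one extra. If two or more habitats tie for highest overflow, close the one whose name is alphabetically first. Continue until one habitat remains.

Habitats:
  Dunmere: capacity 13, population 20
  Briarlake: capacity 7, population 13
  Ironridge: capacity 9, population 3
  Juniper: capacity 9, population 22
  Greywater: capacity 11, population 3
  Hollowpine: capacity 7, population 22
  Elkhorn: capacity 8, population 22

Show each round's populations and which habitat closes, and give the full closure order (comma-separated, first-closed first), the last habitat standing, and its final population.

Round 1: Briarlake=13 Dunmere=20 Elkhorn=22 Greywater=3 Hollowpine=22 Ironridge=3 Juniper=22 → close Hollowpine (overflow 15)
  22÷6 = 3 each, +1 to first 4
Round 2: Briarlake=17 Dunmere=24 Elkhorn=26 Greywater=7 Ironridge=6 Juniper=25 → close Elkhorn (overflow 18)
  26÷5 = 5 each, +1 to first 1
Round 3: Briarlake=23 Dunmere=29 Greywater=12 Ironridge=11 Juniper=30 → close Juniper (overflow 21)
  30÷4 = 7 each, +1 to first 2
Round 4: Briarlake=31 Dunmere=37 Greywater=19 Ironridge=18 → close Briarlake (overflow 24)
  31÷3 = 10 each, +1 to first 1
Round 5: Dunmere=48 Greywater=29 Ironridge=28 → close Dunmere (overflow 35)
  48÷2 = 24 each, +1 to first 0
Round 6: Greywater=53 Ironridge=52 → close Ironridge (overflow 43)
  52÷1 = 52 each, +1 to first 0

Closure order: Hollowpine, Elkhorn, Juniper, Briarlake, Dunmere, Ironridge
Last habitat: Greywater with 105 animals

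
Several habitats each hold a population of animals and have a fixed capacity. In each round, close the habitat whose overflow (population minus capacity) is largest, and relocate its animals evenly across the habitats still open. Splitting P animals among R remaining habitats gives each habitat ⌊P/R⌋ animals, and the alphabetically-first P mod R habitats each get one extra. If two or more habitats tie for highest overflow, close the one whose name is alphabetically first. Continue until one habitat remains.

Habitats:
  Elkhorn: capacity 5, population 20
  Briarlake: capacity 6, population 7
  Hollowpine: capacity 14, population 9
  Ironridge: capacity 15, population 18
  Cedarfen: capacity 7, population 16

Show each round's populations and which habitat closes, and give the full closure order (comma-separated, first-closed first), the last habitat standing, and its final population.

Closure order: Elkhorn, Cedarfen, Ironridge, Briarlake
Last habitat: Hollowpine with 70 animals

Round 1: Briarlake=7 Cedarfen=16 Elkhorn=20 Hollowpine=9 Ironridge=18 → close Elkhorn (overflow 15)
  20÷4 = 5 each, +1 to first 0
Round 2: Briarlake=12 Cedarfen=21 Hollowpine=14 Ironridge=23 → close Cedarfen (overflow 14)
  21÷3 = 7 each, +1 to first 0
Round 3: Briarlake=19 Hollowpine=21 Ironridge=30 → close Ironridge (overflow 15)
  30÷2 = 15 each, +1 to first 0
Round 4: Briarlake=34 Hollowpine=36 → close Briarlake (overflow 28)
  34÷1 = 34 each, +1 to first 0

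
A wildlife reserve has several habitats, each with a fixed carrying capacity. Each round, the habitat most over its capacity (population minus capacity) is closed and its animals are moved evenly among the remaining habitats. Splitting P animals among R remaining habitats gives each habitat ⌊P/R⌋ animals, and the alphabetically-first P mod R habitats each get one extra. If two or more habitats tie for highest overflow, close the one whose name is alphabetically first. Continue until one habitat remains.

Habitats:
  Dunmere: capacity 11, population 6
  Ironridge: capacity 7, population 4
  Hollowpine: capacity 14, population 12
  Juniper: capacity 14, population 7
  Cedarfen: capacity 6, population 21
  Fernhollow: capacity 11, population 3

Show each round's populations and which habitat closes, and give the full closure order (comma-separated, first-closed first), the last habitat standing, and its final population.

Closure order: Cedarfen, Hollowpine, Ironridge, Dunmere, Fernhollow
Last habitat: Juniper with 53 animals

Round 1: Cedarfen=21 Dunmere=6 Fernhollow=3 Hollowpine=12 Ironridge=4 Juniper=7 → close Cedarfen (overflow 15)
  21÷5 = 4 each, +1 to first 1
Round 2: Dunmere=11 Fernhollow=7 Hollowpine=16 Ironridge=8 Juniper=11 → close Hollowpine (overflow 2)
  16÷4 = 4 each, +1 to first 0
Round 3: Dunmere=15 Fernhollow=11 Ironridge=12 Juniper=15 → close Ironridge (overflow 5)
  12÷3 = 4 each, +1 to first 0
Round 4: Dunmere=19 Fernhollow=15 Juniper=19 → close Dunmere (overflow 8)
  19÷2 = 9 each, +1 to first 1
Round 5: Fernhollow=25 Juniper=28 → close Fernhollow (overflow 14)
  25÷1 = 25 each, +1 to first 0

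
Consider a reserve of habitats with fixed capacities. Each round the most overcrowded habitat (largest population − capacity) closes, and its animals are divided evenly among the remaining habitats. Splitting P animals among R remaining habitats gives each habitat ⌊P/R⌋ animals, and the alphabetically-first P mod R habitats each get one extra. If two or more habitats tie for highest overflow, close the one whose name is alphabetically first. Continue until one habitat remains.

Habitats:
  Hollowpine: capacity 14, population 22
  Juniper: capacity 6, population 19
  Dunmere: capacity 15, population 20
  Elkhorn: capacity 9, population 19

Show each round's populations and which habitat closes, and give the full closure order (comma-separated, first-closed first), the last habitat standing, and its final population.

Round 1: Dunmere=20 Elkhorn=19 Hollowpine=22 Juniper=19 → close Juniper (overflow 13)
  19÷3 = 6 each, +1 to first 1
Round 2: Dunmere=27 Elkhorn=25 Hollowpine=28 → close Elkhorn (overflow 16)
  25÷2 = 12 each, +1 to first 1
Round 3: Dunmere=40 Hollowpine=40 → close Hollowpine (overflow 26)
  40÷1 = 40 each, +1 to first 0

Closure order: Juniper, Elkhorn, Hollowpine
Last habitat: Dunmere with 80 animals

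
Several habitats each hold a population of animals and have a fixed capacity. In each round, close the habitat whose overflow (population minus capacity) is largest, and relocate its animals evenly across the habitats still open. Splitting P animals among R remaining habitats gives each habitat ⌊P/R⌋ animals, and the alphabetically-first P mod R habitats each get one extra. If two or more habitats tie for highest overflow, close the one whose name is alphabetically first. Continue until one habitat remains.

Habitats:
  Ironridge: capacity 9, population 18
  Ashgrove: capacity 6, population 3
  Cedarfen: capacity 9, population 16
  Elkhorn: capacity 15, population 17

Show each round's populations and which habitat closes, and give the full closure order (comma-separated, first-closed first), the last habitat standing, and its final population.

Round 1: Ashgrove=3 Cedarfen=16 Elkhorn=17 Ironridge=18 → close Ironridge (overflow 9)
  18÷3 = 6 each, +1 to first 0
Round 2: Ashgrove=9 Cedarfen=22 Elkhorn=23 → close Cedarfen (overflow 13)
  22÷2 = 11 each, +1 to first 0
Round 3: Ashgrove=20 Elkhorn=34 → close Elkhorn (overflow 19)
  34÷1 = 34 each, +1 to first 0

Closure order: Ironridge, Cedarfen, Elkhorn
Last habitat: Ashgrove with 54 animals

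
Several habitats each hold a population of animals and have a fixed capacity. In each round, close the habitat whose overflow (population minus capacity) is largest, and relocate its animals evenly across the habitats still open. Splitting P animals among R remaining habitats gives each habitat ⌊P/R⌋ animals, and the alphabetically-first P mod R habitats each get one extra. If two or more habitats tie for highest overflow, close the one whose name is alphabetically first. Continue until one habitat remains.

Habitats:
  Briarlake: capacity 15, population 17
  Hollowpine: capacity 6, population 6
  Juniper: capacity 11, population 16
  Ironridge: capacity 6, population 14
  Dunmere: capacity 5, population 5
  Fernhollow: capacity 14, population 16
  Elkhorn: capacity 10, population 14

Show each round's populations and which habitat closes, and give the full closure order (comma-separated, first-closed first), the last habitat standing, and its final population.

Round 1: Briarlake=17 Dunmere=5 Elkhorn=14 Fernhollow=16 Hollowpine=6 Ironridge=14 Juniper=16 → close Ironridge (overflow 8)
  14÷6 = 2 each, +1 to first 2
Round 2: Briarlake=20 Dunmere=8 Elkhorn=16 Fernhollow=18 Hollowpine=8 Juniper=18 → close Juniper (overflow 7)
  18÷5 = 3 each, +1 to first 3
Round 3: Briarlake=24 Dunmere=12 Elkhorn=20 Fernhollow=21 Hollowpine=11 → close Elkhorn (overflow 10)
  20÷4 = 5 each, +1 to first 0
Round 4: Briarlake=29 Dunmere=17 Fernhollow=26 Hollowpine=16 → close Briarlake (overflow 14)
  29÷3 = 9 each, +1 to first 2
Round 5: Dunmere=27 Fernhollow=36 Hollowpine=25 → close Dunmere (overflow 22)
  27÷2 = 13 each, +1 to first 1
Round 6: Fernhollow=50 Hollowpine=38 → close Fernhollow (overflow 36)
  50÷1 = 50 each, +1 to first 0

Closure order: Ironridge, Juniper, Elkhorn, Briarlake, Dunmere, Fernhollow
Last habitat: Hollowpine with 88 animals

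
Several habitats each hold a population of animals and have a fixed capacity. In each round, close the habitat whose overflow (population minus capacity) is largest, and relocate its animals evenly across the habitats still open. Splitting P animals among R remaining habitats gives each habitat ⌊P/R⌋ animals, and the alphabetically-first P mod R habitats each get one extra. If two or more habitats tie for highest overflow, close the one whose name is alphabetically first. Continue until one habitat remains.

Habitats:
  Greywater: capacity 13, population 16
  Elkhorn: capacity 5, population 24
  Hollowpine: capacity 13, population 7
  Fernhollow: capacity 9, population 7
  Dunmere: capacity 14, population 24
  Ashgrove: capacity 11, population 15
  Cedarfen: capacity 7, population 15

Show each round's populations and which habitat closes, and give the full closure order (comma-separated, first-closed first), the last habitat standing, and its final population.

Round 1: Ashgrove=15 Cedarfen=15 Dunmere=24 Elkhorn=24 Fernhollow=7 Greywater=16 Hollowpine=7 → close Elkhorn (overflow 19)
  24÷6 = 4 each, +1 to first 0
Round 2: Ashgrove=19 Cedarfen=19 Dunmere=28 Fernhollow=11 Greywater=20 Hollowpine=11 → close Dunmere (overflow 14)
  28÷5 = 5 each, +1 to first 3
Round 3: Ashgrove=25 Cedarfen=25 Fernhollow=17 Greywater=25 Hollowpine=16 → close Cedarfen (overflow 18)
  25÷4 = 6 each, +1 to first 1
Round 4: Ashgrove=32 Fernhollow=23 Greywater=31 Hollowpine=22 → close Ashgrove (overflow 21)
  32÷3 = 10 each, +1 to first 2
Round 5: Fernhollow=34 Greywater=42 Hollowpine=32 → close Greywater (overflow 29)
  42÷2 = 21 each, +1 to first 0
Round 6: Fernhollow=55 Hollowpine=53 → close Fernhollow (overflow 46)
  55÷1 = 55 each, +1 to first 0

Closure order: Elkhorn, Dunmere, Cedarfen, Ashgrove, Greywater, Fernhollow
Last habitat: Hollowpine with 108 animals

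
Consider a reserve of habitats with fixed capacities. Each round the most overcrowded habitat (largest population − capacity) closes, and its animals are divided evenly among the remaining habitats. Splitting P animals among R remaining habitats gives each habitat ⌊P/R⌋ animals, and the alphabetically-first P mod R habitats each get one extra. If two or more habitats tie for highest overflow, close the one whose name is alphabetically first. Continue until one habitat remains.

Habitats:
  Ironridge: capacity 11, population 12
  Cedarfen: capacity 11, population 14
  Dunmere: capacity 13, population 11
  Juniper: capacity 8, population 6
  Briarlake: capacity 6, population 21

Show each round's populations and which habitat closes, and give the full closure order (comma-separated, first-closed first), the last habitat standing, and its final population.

Closure order: Briarlake, Cedarfen, Ironridge, Dunmere
Last habitat: Juniper with 64 animals

Round 1: Briarlake=21 Cedarfen=14 Dunmere=11 Ironridge=12 Juniper=6 → close Briarlake (overflow 15)
  21÷4 = 5 each, +1 to first 1
Round 2: Cedarfen=20 Dunmere=16 Ironridge=17 Juniper=11 → close Cedarfen (overflow 9)
  20÷3 = 6 each, +1 to first 2
Round 3: Dunmere=23 Ironridge=24 Juniper=17 → close Ironridge (overflow 13)
  24÷2 = 12 each, +1 to first 0
Round 4: Dunmere=35 Juniper=29 → close Dunmere (overflow 22)
  35÷1 = 35 each, +1 to first 0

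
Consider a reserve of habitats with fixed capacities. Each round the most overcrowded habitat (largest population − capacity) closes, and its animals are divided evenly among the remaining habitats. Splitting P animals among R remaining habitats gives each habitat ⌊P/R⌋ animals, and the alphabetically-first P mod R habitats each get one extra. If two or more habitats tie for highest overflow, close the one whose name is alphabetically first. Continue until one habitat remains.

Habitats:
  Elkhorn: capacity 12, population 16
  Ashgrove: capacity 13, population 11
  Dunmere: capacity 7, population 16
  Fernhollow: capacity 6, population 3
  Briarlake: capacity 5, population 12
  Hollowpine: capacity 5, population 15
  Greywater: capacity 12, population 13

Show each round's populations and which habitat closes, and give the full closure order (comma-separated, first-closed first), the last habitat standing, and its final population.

Round 1: Ashgrove=11 Briarlake=12 Dunmere=16 Elkhorn=16 Fernhollow=3 Greywater=13 Hollowpine=15 → close Hollowpine (overflow 10)
  15÷6 = 2 each, +1 to first 3
Round 2: Ashgrove=14 Briarlake=15 Dunmere=19 Elkhorn=18 Fernhollow=5 Greywater=15 → close Dunmere (overflow 12)
  19÷5 = 3 each, +1 to first 4
Round 3: Ashgrove=18 Briarlake=19 Elkhorn=22 Fernhollow=9 Greywater=18 → close Briarlake (overflow 14)
  19÷4 = 4 each, +1 to first 3
Round 4: Ashgrove=23 Elkhorn=27 Fernhollow=14 Greywater=22 → close Elkhorn (overflow 15)
  27÷3 = 9 each, +1 to first 0
Round 5: Ashgrove=32 Fernhollow=23 Greywater=31 → close Ashgrove (overflow 19)
  32÷2 = 16 each, +1 to first 0
Round 6: Fernhollow=39 Greywater=47 → close Greywater (overflow 35)
  47÷1 = 47 each, +1 to first 0

Closure order: Hollowpine, Dunmere, Briarlake, Elkhorn, Ashgrove, Greywater
Last habitat: Fernhollow with 86 animals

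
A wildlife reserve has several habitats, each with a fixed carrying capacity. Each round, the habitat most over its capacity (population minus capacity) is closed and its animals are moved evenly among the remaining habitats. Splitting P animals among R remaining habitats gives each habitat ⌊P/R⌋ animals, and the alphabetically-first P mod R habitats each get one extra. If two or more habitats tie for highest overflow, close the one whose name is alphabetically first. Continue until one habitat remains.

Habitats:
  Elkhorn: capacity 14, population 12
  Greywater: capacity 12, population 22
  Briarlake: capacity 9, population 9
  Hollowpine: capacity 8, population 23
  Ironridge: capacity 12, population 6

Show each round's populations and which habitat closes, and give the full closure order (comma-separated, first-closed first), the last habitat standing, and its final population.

Round 1: Briarlake=9 Elkhorn=12 Greywater=22 Hollowpine=23 Ironridge=6 → close Hollowpine (overflow 15)
  23÷4 = 5 each, +1 to first 3
Round 2: Briarlake=15 Elkhorn=18 Greywater=28 Ironridge=11 → close Greywater (overflow 16)
  28÷3 = 9 each, +1 to first 1
Round 3: Briarlake=25 Elkhorn=27 Ironridge=20 → close Briarlake (overflow 16)
  25÷2 = 12 each, +1 to first 1
Round 4: Elkhorn=40 Ironridge=32 → close Elkhorn (overflow 26)
  40÷1 = 40 each, +1 to first 0

Closure order: Hollowpine, Greywater, Briarlake, Elkhorn
Last habitat: Ironridge with 72 animals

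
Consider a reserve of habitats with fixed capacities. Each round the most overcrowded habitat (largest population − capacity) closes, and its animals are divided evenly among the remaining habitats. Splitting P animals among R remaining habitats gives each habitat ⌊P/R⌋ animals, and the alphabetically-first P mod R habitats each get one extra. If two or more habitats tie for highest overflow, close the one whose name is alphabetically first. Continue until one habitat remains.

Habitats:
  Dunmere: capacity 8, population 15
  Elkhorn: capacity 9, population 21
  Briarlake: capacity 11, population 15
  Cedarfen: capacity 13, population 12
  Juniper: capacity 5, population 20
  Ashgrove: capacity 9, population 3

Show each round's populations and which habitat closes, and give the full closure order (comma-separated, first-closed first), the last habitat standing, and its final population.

Closure order: Juniper, Elkhorn, Dunmere, Briarlake, Cedarfen
Last habitat: Ashgrove with 86 animals

Round 1: Ashgrove=3 Briarlake=15 Cedarfen=12 Dunmere=15 Elkhorn=21 Juniper=20 → close Juniper (overflow 15)
  20÷5 = 4 each, +1 to first 0
Round 2: Ashgrove=7 Briarlake=19 Cedarfen=16 Dunmere=19 Elkhorn=25 → close Elkhorn (overflow 16)
  25÷4 = 6 each, +1 to first 1
Round 3: Ashgrove=14 Briarlake=25 Cedarfen=22 Dunmere=25 → close Dunmere (overflow 17)
  25÷3 = 8 each, +1 to first 1
Round 4: Ashgrove=23 Briarlake=33 Cedarfen=30 → close Briarlake (overflow 22)
  33÷2 = 16 each, +1 to first 1
Round 5: Ashgrove=40 Cedarfen=46 → close Cedarfen (overflow 33)
  46÷1 = 46 each, +1 to first 0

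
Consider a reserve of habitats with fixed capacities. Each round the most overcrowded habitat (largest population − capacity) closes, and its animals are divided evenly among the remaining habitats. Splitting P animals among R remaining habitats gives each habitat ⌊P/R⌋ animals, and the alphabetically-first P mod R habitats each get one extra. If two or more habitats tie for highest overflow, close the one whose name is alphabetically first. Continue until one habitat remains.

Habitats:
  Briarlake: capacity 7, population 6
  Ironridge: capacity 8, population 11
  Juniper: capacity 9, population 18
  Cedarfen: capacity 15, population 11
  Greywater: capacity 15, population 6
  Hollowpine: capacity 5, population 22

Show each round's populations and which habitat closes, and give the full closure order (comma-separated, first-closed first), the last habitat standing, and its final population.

Closure order: Hollowpine, Juniper, Ironridge, Briarlake, Cedarfen
Last habitat: Greywater with 74 animals

Round 1: Briarlake=6 Cedarfen=11 Greywater=6 Hollowpine=22 Ironridge=11 Juniper=18 → close Hollowpine (overflow 17)
  22÷5 = 4 each, +1 to first 2
Round 2: Briarlake=11 Cedarfen=16 Greywater=10 Ironridge=15 Juniper=22 → close Juniper (overflow 13)
  22÷4 = 5 each, +1 to first 2
Round 3: Briarlake=17 Cedarfen=22 Greywater=15 Ironridge=20 → close Ironridge (overflow 12)
  20÷3 = 6 each, +1 to first 2
Round 4: Briarlake=24 Cedarfen=29 Greywater=21 → close Briarlake (overflow 17)
  24÷2 = 12 each, +1 to first 0
Round 5: Cedarfen=41 Greywater=33 → close Cedarfen (overflow 26)
  41÷1 = 41 each, +1 to first 0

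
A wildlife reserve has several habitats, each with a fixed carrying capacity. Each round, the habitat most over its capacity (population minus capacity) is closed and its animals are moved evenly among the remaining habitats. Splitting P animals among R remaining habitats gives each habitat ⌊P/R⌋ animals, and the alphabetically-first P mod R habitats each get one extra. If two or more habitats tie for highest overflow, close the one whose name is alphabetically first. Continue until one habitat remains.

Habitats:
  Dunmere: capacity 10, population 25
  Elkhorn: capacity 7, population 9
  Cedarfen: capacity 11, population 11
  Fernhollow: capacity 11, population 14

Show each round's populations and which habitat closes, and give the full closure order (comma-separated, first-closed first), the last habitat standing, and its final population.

Closure order: Dunmere, Fernhollow, Elkhorn
Last habitat: Cedarfen with 59 animals

Round 1: Cedarfen=11 Dunmere=25 Elkhorn=9 Fernhollow=14 → close Dunmere (overflow 15)
  25÷3 = 8 each, +1 to first 1
Round 2: Cedarfen=20 Elkhorn=17 Fernhollow=22 → close Fernhollow (overflow 11)
  22÷2 = 11 each, +1 to first 0
Round 3: Cedarfen=31 Elkhorn=28 → close Elkhorn (overflow 21)
  28÷1 = 28 each, +1 to first 0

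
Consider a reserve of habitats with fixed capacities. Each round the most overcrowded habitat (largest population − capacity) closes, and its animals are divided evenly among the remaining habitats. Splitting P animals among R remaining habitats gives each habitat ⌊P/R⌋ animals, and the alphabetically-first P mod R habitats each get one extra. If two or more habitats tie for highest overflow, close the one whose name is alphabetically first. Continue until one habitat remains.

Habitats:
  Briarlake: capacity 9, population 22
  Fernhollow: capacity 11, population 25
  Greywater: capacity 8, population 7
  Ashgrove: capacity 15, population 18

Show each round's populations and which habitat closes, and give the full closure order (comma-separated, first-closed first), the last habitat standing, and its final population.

Round 1: Ashgrove=18 Briarlake=22 Fernhollow=25 Greywater=7 → close Fernhollow (overflow 14)
  25÷3 = 8 each, +1 to first 1
Round 2: Ashgrove=27 Briarlake=30 Greywater=15 → close Briarlake (overflow 21)
  30÷2 = 15 each, +1 to first 0
Round 3: Ashgrove=42 Greywater=30 → close Ashgrove (overflow 27)
  42÷1 = 42 each, +1 to first 0

Closure order: Fernhollow, Briarlake, Ashgrove
Last habitat: Greywater with 72 animals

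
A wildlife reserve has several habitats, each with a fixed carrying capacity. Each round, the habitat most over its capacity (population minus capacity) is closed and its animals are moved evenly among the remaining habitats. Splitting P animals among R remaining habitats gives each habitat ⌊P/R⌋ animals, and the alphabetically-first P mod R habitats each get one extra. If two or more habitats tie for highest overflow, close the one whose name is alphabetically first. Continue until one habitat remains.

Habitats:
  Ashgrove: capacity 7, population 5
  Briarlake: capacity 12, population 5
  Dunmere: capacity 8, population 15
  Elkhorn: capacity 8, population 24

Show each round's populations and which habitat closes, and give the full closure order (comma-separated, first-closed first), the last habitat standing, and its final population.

Closure order: Elkhorn, Dunmere, Ashgrove
Last habitat: Briarlake with 49 animals

Round 1: Ashgrove=5 Briarlake=5 Dunmere=15 Elkhorn=24 → close Elkhorn (overflow 16)
  24÷3 = 8 each, +1 to first 0
Round 2: Ashgrove=13 Briarlake=13 Dunmere=23 → close Dunmere (overflow 15)
  23÷2 = 11 each, +1 to first 1
Round 3: Ashgrove=25 Briarlake=24 → close Ashgrove (overflow 18)
  25÷1 = 25 each, +1 to first 0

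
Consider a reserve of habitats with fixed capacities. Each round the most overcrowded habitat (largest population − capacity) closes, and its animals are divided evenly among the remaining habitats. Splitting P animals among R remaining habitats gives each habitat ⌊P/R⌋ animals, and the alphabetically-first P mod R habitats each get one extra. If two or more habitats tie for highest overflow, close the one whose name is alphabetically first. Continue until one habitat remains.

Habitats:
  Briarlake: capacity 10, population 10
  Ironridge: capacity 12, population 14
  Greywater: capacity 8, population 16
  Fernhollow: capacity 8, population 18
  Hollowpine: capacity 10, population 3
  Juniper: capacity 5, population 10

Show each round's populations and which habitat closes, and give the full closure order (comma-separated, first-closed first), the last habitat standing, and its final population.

Round 1: Briarlake=10 Fernhollow=18 Greywater=16 Hollowpine=3 Ironridge=14 Juniper=10 → close Fernhollow (overflow 10)
  18÷5 = 3 each, +1 to first 3
Round 2: Briarlake=14 Greywater=20 Hollowpine=7 Ironridge=17 Juniper=13 → close Greywater (overflow 12)
  20÷4 = 5 each, +1 to first 0
Round 3: Briarlake=19 Hollowpine=12 Ironridge=22 Juniper=18 → close Juniper (overflow 13)
  18÷3 = 6 each, +1 to first 0
Round 4: Briarlake=25 Hollowpine=18 Ironridge=28 → close Ironridge (overflow 16)
  28÷2 = 14 each, +1 to first 0
Round 5: Briarlake=39 Hollowpine=32 → close Briarlake (overflow 29)
  39÷1 = 39 each, +1 to first 0

Closure order: Fernhollow, Greywater, Juniper, Ironridge, Briarlake
Last habitat: Hollowpine with 71 animals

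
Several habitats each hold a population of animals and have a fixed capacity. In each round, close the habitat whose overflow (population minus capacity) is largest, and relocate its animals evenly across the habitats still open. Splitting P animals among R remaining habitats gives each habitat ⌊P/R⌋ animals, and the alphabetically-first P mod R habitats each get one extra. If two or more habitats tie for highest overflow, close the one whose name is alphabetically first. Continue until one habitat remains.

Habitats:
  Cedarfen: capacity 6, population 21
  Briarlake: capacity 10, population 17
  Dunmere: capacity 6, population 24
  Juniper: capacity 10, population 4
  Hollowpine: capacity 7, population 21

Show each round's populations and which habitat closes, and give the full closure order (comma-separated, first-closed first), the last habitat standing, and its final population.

Closure order: Dunmere, Cedarfen, Hollowpine, Briarlake
Last habitat: Juniper with 87 animals

Round 1: Briarlake=17 Cedarfen=21 Dunmere=24 Hollowpine=21 Juniper=4 → close Dunmere (overflow 18)
  24÷4 = 6 each, +1 to first 0
Round 2: Briarlake=23 Cedarfen=27 Hollowpine=27 Juniper=10 → close Cedarfen (overflow 21)
  27÷3 = 9 each, +1 to first 0
Round 3: Briarlake=32 Hollowpine=36 Juniper=19 → close Hollowpine (overflow 29)
  36÷2 = 18 each, +1 to first 0
Round 4: Briarlake=50 Juniper=37 → close Briarlake (overflow 40)
  50÷1 = 50 each, +1 to first 0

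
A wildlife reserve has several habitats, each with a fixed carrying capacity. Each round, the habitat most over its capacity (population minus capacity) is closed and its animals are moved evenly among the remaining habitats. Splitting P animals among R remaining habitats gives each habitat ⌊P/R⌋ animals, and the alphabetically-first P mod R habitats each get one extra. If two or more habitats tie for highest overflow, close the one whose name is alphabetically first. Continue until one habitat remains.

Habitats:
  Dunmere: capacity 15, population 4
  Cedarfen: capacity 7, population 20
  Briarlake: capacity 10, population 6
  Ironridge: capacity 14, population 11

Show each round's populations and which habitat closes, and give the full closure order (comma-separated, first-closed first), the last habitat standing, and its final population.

Closure order: Cedarfen, Briarlake, Ironridge
Last habitat: Dunmere with 41 animals

Round 1: Briarlake=6 Cedarfen=20 Dunmere=4 Ironridge=11 → close Cedarfen (overflow 13)
  20÷3 = 6 each, +1 to first 2
Round 2: Briarlake=13 Dunmere=11 Ironridge=17 → close Briarlake (overflow 3)
  13÷2 = 6 each, +1 to first 1
Round 3: Dunmere=18 Ironridge=23 → close Ironridge (overflow 9)
  23÷1 = 23 each, +1 to first 0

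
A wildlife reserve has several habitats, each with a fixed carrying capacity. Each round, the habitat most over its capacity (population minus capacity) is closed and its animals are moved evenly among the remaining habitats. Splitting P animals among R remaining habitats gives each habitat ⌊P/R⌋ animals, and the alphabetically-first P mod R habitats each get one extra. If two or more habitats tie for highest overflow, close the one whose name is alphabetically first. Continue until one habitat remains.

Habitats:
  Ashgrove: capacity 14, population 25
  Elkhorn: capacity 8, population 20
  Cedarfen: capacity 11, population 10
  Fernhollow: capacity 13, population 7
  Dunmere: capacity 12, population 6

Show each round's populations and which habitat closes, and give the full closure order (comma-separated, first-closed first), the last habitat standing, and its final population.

Round 1: Ashgrove=25 Cedarfen=10 Dunmere=6 Elkhorn=20 Fernhollow=7 → close Elkhorn (overflow 12)
  20÷4 = 5 each, +1 to first 0
Round 2: Ashgrove=30 Cedarfen=15 Dunmere=11 Fernhollow=12 → close Ashgrove (overflow 16)
  30÷3 = 10 each, +1 to first 0
Round 3: Cedarfen=25 Dunmere=21 Fernhollow=22 → close Cedarfen (overflow 14)
  25÷2 = 12 each, +1 to first 1
Round 4: Dunmere=34 Fernhollow=34 → close Dunmere (overflow 22)
  34÷1 = 34 each, +1 to first 0

Closure order: Elkhorn, Ashgrove, Cedarfen, Dunmere
Last habitat: Fernhollow with 68 animals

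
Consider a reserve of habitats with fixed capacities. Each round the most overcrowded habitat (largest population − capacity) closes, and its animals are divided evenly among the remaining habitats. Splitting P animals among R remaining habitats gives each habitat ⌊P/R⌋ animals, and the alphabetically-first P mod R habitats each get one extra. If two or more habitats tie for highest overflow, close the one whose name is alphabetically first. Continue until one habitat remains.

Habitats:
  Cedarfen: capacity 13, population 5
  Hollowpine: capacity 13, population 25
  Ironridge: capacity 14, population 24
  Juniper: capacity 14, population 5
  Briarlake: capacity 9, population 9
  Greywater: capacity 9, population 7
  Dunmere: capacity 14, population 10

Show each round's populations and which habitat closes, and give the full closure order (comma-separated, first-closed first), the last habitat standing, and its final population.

Round 1: Briarlake=9 Cedarfen=5 Dunmere=10 Greywater=7 Hollowpine=25 Ironridge=24 Juniper=5 → close Hollowpine (overflow 12)
  25÷6 = 4 each, +1 to first 1
Round 2: Briarlake=14 Cedarfen=9 Dunmere=14 Greywater=11 Ironridge=28 Juniper=9 → close Ironridge (overflow 14)
  28÷5 = 5 each, +1 to first 3
Round 3: Briarlake=20 Cedarfen=15 Dunmere=20 Greywater=16 Juniper=14 → close Briarlake (overflow 11)
  20÷4 = 5 each, +1 to first 0
Round 4: Cedarfen=20 Dunmere=25 Greywater=21 Juniper=19 → close Greywater (overflow 12)
  21÷3 = 7 each, +1 to first 0
Round 5: Cedarfen=27 Dunmere=32 Juniper=26 → close Dunmere (overflow 18)
  32÷2 = 16 each, +1 to first 0
Round 6: Cedarfen=43 Juniper=42 → close Cedarfen (overflow 30)
  43÷1 = 43 each, +1 to first 0

Closure order: Hollowpine, Ironridge, Briarlake, Greywater, Dunmere, Cedarfen
Last habitat: Juniper with 85 animals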